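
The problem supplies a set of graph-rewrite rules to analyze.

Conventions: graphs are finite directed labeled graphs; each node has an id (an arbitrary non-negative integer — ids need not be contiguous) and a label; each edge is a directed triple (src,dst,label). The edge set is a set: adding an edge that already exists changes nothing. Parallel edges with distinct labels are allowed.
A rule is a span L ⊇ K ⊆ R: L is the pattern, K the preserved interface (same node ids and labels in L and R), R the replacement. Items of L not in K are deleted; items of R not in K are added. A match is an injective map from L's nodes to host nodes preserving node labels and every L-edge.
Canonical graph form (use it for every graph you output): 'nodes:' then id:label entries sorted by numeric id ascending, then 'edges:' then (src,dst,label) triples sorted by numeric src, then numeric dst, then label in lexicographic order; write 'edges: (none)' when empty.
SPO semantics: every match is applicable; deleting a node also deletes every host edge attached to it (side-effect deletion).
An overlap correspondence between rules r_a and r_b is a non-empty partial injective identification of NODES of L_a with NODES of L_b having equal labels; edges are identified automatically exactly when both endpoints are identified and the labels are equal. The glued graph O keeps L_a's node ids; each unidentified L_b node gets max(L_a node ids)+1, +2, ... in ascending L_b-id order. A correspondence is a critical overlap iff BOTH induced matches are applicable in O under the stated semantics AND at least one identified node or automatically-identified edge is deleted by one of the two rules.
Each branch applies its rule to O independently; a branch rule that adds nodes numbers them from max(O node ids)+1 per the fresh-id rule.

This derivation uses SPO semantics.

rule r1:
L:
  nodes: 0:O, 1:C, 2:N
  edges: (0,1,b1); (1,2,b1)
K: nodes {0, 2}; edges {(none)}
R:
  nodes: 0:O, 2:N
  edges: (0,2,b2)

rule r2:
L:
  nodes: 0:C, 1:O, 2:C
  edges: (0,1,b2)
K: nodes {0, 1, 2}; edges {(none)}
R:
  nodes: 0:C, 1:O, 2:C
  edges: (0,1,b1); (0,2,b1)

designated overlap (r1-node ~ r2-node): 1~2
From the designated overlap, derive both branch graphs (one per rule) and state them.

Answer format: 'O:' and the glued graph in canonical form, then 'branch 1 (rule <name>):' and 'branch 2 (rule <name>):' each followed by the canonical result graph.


O:
nodes: 0:O, 1:C, 2:N, 3:C, 4:O
edges: (0,1,b1); (1,2,b1); (3,4,b2)
branch 1 (rule r1):
nodes: 0:O, 2:N, 3:C, 4:O
edges: (0,2,b2); (3,4,b2)
branch 2 (rule r2):
nodes: 0:O, 1:C, 2:N, 3:C, 4:O
edges: (0,1,b1); (1,2,b1); (3,1,b1); (3,4,b1)


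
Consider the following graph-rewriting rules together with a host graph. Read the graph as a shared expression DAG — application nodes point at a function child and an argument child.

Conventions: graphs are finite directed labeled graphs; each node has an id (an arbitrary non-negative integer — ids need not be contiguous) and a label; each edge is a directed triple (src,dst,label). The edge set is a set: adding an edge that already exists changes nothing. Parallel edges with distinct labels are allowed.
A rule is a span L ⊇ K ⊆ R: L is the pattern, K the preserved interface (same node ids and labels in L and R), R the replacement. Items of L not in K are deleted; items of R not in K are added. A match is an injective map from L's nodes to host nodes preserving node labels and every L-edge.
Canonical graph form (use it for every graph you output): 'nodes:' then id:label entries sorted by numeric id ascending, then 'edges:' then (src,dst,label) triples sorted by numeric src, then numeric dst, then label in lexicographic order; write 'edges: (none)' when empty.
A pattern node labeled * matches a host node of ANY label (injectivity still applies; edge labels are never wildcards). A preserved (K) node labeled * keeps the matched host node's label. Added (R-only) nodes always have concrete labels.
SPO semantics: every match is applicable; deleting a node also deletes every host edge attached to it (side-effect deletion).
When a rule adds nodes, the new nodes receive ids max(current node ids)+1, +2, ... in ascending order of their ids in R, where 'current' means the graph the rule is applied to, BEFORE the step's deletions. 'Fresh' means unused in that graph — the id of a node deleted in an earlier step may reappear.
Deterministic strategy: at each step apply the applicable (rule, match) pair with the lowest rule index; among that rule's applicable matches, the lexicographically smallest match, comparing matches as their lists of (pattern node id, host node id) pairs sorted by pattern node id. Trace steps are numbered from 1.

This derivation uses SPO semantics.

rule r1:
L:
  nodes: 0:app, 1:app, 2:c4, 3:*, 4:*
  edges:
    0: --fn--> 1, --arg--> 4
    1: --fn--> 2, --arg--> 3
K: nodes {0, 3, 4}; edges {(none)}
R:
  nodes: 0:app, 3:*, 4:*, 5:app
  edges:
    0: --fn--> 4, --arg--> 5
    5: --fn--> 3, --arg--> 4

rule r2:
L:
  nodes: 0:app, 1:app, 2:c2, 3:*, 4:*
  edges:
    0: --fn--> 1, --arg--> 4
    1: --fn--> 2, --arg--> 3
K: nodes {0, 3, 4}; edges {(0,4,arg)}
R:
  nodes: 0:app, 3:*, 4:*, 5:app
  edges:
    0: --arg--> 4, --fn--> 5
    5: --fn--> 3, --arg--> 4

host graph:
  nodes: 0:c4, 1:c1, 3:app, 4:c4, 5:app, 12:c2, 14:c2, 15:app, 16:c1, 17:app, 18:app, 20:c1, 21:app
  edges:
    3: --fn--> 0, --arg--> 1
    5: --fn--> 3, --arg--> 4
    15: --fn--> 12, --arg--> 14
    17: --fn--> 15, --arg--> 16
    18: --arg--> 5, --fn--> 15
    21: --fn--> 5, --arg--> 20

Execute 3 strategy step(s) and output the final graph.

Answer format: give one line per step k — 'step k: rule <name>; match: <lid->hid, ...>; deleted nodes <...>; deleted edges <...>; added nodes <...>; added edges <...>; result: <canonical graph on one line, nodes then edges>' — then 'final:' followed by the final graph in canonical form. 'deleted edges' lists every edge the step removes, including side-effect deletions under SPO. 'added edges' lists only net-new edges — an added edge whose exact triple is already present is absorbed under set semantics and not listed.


step 1: rule r1; match: 0->5, 1->3, 2->0, 3->1, 4->4; deleted nodes 0, 3; deleted edges (3,0,fn); (3,1,arg); (5,3,fn); (5,4,arg); added nodes 22; added edges (5,4,fn); (5,22,arg); (22,1,fn); (22,4,arg); result: nodes: 1:c1, 4:c4, 5:app, 12:c2, 14:c2, 15:app, 16:c1, 17:app, 18:app, 20:c1, 21:app, 22:app edges: (5,4,fn); (5,22,arg); (15,12,fn); (15,14,arg); (17,15,fn); (17,16,arg); (18,5,arg); (18,15,fn); (21,5,fn); (21,20,arg); (22,1,fn); (22,4,arg)
step 2: rule r1; match: 0->21, 1->5, 2->4, 3->22, 4->20; deleted nodes 4, 5; deleted edges (5,4,fn); (5,22,arg); (18,5,arg); (21,5,fn); (21,20,arg); (22,4,arg); added nodes 23; added edges (21,20,fn); (21,23,arg); (23,20,arg); (23,22,fn); result: nodes: 1:c1, 12:c2, 14:c2, 15:app, 16:c1, 17:app, 18:app, 20:c1, 21:app, 22:app, 23:app edges: (15,12,fn); (15,14,arg); (17,15,fn); (17,16,arg); (18,15,fn); (21,20,fn); (21,23,arg); (22,1,fn); (23,20,arg); (23,22,fn)
step 3: rule r2; match: 0->17, 1->15, 2->12, 3->14, 4->16; deleted nodes 12, 15; deleted edges (15,12,fn); (15,14,arg); (17,15,fn); (18,15,fn); added nodes 24; added edges (17,24,fn); (24,14,fn); (24,16,arg); result: nodes: 1:c1, 14:c2, 16:c1, 17:app, 18:app, 20:c1, 21:app, 22:app, 23:app, 24:app edges: (17,16,arg); (17,24,fn); (21,20,fn); (21,23,arg); (22,1,fn); (23,20,arg); (23,22,fn); (24,14,fn); (24,16,arg)
final:
nodes: 1:c1, 14:c2, 16:c1, 17:app, 18:app, 20:c1, 21:app, 22:app, 23:app, 24:app
edges: (17,16,arg); (17,24,fn); (21,20,fn); (21,23,arg); (22,1,fn); (23,20,arg); (23,22,fn); (24,14,fn); (24,16,arg)


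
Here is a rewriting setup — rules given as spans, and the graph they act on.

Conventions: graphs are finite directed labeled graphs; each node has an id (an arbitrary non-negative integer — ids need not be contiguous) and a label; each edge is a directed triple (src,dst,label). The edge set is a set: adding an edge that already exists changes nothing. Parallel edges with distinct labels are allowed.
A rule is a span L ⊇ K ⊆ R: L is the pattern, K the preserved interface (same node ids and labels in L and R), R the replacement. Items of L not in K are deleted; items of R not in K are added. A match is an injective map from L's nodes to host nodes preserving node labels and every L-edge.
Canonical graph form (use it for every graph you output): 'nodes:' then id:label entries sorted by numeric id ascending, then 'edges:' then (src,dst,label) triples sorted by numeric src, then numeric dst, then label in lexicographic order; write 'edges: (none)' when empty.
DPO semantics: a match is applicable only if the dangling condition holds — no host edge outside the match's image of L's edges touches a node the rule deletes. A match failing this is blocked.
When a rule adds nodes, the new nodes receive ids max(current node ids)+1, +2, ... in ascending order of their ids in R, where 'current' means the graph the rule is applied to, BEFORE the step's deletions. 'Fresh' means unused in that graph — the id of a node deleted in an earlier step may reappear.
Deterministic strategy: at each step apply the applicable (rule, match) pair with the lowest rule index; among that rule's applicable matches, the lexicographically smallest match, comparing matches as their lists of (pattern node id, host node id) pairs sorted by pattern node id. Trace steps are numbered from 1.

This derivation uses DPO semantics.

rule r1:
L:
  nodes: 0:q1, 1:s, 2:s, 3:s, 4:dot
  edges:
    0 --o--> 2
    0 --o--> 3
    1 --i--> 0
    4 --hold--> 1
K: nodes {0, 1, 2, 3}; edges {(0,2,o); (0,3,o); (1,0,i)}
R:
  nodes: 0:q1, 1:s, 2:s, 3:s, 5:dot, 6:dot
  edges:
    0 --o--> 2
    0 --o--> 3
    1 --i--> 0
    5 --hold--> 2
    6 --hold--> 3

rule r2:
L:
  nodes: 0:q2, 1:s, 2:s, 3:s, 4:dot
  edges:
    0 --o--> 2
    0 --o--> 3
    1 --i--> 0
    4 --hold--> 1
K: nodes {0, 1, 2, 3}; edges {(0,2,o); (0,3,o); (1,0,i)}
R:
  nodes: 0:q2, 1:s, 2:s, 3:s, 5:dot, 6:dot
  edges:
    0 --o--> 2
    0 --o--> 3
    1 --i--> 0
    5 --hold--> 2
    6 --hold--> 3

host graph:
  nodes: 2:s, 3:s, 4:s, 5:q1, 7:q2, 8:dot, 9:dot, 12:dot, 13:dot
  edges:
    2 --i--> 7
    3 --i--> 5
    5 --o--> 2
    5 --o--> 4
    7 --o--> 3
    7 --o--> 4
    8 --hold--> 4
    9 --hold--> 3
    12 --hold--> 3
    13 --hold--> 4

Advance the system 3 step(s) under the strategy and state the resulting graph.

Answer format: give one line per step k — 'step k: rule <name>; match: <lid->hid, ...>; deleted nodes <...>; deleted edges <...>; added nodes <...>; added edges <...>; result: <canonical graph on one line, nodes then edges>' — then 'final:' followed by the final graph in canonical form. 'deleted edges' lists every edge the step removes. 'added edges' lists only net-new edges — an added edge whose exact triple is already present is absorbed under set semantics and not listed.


step 1: rule r1; match: 0->5, 1->3, 2->2, 3->4, 4->9; deleted nodes 9; deleted edges (9,3,hold); added nodes 14, 15; added edges (14,2,hold); (15,4,hold); result: nodes: 2:s, 3:s, 4:s, 5:q1, 7:q2, 8:dot, 12:dot, 13:dot, 14:dot, 15:dot edges: (2,7,i); (3,5,i); (5,2,o); (5,4,o); (7,3,o); (7,4,o); (8,4,hold); (12,3,hold); (13,4,hold); (14,2,hold); (15,4,hold)
step 2: rule r1; match: 0->5, 1->3, 2->2, 3->4, 4->12; deleted nodes 12; deleted edges (12,3,hold); added nodes 16, 17; added edges (16,2,hold); (17,4,hold); result: nodes: 2:s, 3:s, 4:s, 5:q1, 7:q2, 8:dot, 13:dot, 14:dot, 15:dot, 16:dot, 17:dot edges: (2,7,i); (3,5,i); (5,2,o); (5,4,o); (7,3,o); (7,4,o); (8,4,hold); (13,4,hold); (14,2,hold); (15,4,hold); (16,2,hold); (17,4,hold)
step 3: rule r2; match: 0->7, 1->2, 2->3, 3->4, 4->14; deleted nodes 14; deleted edges (14,2,hold); added nodes 18, 19; added edges (18,3,hold); (19,4,hold); result: nodes: 2:s, 3:s, 4:s, 5:q1, 7:q2, 8:dot, 13:dot, 15:dot, 16:dot, 17:dot, 18:dot, 19:dot edges: (2,7,i); (3,5,i); (5,2,o); (5,4,o); (7,3,o); (7,4,o); (8,4,hold); (13,4,hold); (15,4,hold); (16,2,hold); (17,4,hold); (18,3,hold); (19,4,hold)
final:
nodes: 2:s, 3:s, 4:s, 5:q1, 7:q2, 8:dot, 13:dot, 15:dot, 16:dot, 17:dot, 18:dot, 19:dot
edges: (2,7,i); (3,5,i); (5,2,o); (5,4,o); (7,3,o); (7,4,o); (8,4,hold); (13,4,hold); (15,4,hold); (16,2,hold); (17,4,hold); (18,3,hold); (19,4,hold)


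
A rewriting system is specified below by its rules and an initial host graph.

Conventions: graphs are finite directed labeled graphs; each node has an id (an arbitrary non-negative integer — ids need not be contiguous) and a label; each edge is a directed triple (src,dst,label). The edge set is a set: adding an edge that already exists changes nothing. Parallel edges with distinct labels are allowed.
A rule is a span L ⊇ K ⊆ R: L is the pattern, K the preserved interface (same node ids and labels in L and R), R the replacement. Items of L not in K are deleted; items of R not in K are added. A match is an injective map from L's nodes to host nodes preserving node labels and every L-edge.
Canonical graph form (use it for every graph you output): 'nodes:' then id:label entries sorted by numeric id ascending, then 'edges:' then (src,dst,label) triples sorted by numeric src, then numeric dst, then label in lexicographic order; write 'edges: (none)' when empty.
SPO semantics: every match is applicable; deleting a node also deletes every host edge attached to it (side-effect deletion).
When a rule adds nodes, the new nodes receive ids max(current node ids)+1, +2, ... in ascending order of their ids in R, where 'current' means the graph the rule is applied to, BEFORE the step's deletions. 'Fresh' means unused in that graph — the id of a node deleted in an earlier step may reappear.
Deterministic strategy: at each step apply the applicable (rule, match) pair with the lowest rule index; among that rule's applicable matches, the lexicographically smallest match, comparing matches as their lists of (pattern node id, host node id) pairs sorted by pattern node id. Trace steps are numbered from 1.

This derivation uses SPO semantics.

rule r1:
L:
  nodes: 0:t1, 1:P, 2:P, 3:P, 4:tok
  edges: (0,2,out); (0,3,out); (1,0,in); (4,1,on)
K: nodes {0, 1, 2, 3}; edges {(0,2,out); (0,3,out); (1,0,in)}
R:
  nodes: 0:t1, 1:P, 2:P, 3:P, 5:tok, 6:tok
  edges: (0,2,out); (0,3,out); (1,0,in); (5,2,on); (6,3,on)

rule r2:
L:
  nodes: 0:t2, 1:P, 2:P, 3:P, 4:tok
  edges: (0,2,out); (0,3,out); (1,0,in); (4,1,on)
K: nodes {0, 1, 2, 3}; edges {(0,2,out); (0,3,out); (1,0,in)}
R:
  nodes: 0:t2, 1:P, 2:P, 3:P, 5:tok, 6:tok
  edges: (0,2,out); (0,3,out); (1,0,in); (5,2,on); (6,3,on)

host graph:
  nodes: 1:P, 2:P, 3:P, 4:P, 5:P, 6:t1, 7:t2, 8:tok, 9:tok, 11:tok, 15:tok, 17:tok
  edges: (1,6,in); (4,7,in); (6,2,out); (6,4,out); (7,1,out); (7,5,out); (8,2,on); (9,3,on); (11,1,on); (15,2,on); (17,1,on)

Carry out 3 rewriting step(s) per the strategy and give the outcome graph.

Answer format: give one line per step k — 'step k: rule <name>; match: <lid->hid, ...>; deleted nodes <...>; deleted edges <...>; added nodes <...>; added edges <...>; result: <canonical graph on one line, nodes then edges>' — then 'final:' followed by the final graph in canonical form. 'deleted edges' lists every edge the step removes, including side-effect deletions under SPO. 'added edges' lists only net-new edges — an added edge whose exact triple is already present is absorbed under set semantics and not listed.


step 1: rule r1; match: 0->6, 1->1, 2->2, 3->4, 4->11; deleted nodes 11; deleted edges (11,1,on); added nodes 18, 19; added edges (18,2,on); (19,4,on); result: nodes: 1:P, 2:P, 3:P, 4:P, 5:P, 6:t1, 7:t2, 8:tok, 9:tok, 15:tok, 17:tok, 18:tok, 19:tok edges: (1,6,in); (4,7,in); (6,2,out); (6,4,out); (7,1,out); (7,5,out); (8,2,on); (9,3,on); (15,2,on); (17,1,on); (18,2,on); (19,4,on)
step 2: rule r1; match: 0->6, 1->1, 2->2, 3->4, 4->17; deleted nodes 17; deleted edges (17,1,on); added nodes 20, 21; added edges (20,2,on); (21,4,on); result: nodes: 1:P, 2:P, 3:P, 4:P, 5:P, 6:t1, 7:t2, 8:tok, 9:tok, 15:tok, 18:tok, 19:tok, 20:tok, 21:tok edges: (1,6,in); (4,7,in); (6,2,out); (6,4,out); (7,1,out); (7,5,out); (8,2,on); (9,3,on); (15,2,on); (18,2,on); (19,4,on); (20,2,on); (21,4,on)
step 3: rule r2; match: 0->7, 1->4, 2->1, 3->5, 4->19; deleted nodes 19; deleted edges (19,4,on); added nodes 22, 23; added edges (22,1,on); (23,5,on); result: nodes: 1:P, 2:P, 3:P, 4:P, 5:P, 6:t1, 7:t2, 8:tok, 9:tok, 15:tok, 18:tok, 20:tok, 21:tok, 22:tok, 23:tok edges: (1,6,in); (4,7,in); (6,2,out); (6,4,out); (7,1,out); (7,5,out); (8,2,on); (9,3,on); (15,2,on); (18,2,on); (20,2,on); (21,4,on); (22,1,on); (23,5,on)
final:
nodes: 1:P, 2:P, 3:P, 4:P, 5:P, 6:t1, 7:t2, 8:tok, 9:tok, 15:tok, 18:tok, 20:tok, 21:tok, 22:tok, 23:tok
edges: (1,6,in); (4,7,in); (6,2,out); (6,4,out); (7,1,out); (7,5,out); (8,2,on); (9,3,on); (15,2,on); (18,2,on); (20,2,on); (21,4,on); (22,1,on); (23,5,on)


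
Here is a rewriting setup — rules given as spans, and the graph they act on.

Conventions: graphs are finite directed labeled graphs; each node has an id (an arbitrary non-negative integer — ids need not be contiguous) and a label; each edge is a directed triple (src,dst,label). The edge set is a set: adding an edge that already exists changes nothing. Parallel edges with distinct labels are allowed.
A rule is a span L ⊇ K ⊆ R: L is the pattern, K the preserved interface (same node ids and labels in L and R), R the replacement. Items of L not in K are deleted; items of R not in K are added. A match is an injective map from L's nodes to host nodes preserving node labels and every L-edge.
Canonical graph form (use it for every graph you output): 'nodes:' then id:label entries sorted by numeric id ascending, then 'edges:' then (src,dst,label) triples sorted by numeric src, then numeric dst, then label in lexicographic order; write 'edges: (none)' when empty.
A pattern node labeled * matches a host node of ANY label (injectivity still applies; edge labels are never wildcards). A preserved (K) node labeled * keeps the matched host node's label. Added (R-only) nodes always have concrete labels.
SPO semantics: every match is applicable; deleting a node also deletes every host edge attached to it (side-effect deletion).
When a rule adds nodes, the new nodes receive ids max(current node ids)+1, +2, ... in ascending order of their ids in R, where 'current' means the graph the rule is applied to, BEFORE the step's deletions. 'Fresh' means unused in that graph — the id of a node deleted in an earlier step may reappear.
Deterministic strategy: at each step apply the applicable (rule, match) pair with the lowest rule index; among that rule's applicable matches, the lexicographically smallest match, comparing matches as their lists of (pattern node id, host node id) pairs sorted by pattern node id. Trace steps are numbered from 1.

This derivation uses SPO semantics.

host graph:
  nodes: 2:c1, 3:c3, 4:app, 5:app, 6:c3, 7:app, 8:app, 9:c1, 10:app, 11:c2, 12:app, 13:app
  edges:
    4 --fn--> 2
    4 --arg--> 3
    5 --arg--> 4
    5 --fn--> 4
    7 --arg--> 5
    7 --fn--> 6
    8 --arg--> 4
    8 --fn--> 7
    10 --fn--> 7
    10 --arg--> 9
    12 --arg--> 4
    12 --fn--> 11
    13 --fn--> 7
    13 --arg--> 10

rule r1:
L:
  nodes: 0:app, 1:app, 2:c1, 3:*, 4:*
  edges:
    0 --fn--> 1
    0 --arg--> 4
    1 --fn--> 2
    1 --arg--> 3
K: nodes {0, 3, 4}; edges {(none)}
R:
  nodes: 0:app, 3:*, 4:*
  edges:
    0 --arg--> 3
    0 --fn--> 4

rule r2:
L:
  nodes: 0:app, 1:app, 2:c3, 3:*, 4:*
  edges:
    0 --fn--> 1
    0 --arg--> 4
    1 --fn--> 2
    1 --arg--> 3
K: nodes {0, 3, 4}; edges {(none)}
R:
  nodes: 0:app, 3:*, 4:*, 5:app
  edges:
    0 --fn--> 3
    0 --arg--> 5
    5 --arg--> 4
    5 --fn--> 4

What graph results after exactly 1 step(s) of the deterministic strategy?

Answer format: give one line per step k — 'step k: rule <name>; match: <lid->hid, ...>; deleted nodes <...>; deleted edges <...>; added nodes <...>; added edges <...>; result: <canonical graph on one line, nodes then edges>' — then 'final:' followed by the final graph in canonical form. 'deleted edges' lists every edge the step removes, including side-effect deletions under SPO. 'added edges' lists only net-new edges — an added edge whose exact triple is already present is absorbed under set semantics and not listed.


step 1: rule r2; match: 0->8, 1->7, 2->6, 3->5, 4->4; deleted nodes 6, 7; deleted edges (7,5,arg); (7,6,fn); (8,4,arg); (8,7,fn); (10,7,fn); (13,7,fn); added nodes 14; added edges (8,5,fn); (8,14,arg); (14,4,arg); (14,4,fn); result: nodes: 2:c1, 3:c3, 4:app, 5:app, 8:app, 9:c1, 10:app, 11:c2, 12:app, 13:app, 14:app edges: (4,2,fn); (4,3,arg); (5,4,arg); (5,4,fn); (8,5,fn); (8,14,arg); (10,9,arg); (12,4,arg); (12,11,fn); (13,10,arg); (14,4,arg); (14,4,fn)
final:
nodes: 2:c1, 3:c3, 4:app, 5:app, 8:app, 9:c1, 10:app, 11:c2, 12:app, 13:app, 14:app
edges: (4,2,fn); (4,3,arg); (5,4,arg); (5,4,fn); (8,5,fn); (8,14,arg); (10,9,arg); (12,4,arg); (12,11,fn); (13,10,arg); (14,4,arg); (14,4,fn)


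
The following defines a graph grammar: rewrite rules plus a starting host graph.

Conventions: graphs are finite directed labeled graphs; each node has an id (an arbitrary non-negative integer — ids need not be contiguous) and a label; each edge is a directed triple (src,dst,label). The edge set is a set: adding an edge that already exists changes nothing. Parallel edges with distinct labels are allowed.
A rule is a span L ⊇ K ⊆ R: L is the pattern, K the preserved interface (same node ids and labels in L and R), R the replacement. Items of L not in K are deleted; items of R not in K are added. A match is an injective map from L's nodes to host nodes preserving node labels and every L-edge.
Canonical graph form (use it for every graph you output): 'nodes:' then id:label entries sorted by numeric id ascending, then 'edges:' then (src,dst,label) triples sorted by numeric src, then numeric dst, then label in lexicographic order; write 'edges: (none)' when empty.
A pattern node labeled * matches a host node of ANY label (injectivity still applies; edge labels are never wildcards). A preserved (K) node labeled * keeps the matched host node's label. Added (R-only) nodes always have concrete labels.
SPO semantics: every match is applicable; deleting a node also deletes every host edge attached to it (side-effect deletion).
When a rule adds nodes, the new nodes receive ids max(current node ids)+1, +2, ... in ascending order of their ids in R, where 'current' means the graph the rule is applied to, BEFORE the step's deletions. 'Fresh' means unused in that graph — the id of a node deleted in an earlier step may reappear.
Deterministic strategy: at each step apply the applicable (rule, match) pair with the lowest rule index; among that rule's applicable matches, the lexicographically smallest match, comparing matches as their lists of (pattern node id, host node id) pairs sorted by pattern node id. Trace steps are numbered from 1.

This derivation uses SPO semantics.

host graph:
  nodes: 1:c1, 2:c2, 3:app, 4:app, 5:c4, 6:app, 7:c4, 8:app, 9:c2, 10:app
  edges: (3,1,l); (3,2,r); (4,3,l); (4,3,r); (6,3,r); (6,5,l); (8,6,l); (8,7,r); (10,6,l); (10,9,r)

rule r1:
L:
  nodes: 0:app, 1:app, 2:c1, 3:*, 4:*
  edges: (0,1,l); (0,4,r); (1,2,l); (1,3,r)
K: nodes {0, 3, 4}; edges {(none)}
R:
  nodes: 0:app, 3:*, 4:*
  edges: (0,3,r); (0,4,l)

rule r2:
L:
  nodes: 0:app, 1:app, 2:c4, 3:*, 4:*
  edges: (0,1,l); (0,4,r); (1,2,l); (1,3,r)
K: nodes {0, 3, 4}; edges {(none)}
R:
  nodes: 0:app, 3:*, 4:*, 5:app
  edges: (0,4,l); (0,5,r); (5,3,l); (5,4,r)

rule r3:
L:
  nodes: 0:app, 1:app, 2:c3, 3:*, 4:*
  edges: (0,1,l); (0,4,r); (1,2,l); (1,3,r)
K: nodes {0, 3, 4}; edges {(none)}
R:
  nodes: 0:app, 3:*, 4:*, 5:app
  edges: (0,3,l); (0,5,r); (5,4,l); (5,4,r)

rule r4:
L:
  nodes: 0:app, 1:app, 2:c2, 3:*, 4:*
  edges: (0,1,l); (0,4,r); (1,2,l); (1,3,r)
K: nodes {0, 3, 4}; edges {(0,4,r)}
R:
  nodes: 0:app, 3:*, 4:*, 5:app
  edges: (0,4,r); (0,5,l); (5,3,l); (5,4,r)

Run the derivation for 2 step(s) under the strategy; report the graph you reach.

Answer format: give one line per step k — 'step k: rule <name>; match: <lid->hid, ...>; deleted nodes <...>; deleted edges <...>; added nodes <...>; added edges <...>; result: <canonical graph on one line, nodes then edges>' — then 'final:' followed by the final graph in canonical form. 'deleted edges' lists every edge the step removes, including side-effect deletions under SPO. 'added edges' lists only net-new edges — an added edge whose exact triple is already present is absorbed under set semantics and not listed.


step 1: rule r2; match: 0->8, 1->6, 2->5, 3->3, 4->7; deleted nodes 5, 6; deleted edges (6,3,r); (6,5,l); (8,6,l); (8,7,r); (10,6,l); added nodes 11; added edges (8,7,l); (8,11,r); (11,3,l); (11,7,r); result: nodes: 1:c1, 2:c2, 3:app, 4:app, 7:c4, 8:app, 9:c2, 10:app, 11:app edges: (3,1,l); (3,2,r); (4,3,l); (4,3,r); (8,7,l); (8,11,r); (10,9,r); (11,3,l); (11,7,r)
step 2: rule r1; match: 0->11, 1->3, 2->1, 3->2, 4->7; deleted nodes 1, 3; deleted edges (3,1,l); (3,2,r); (4,3,l); (4,3,r); (11,3,l); (11,7,r); added nodes (none); added edges (11,2,r); (11,7,l); result: nodes: 2:c2, 4:app, 7:c4, 8:app, 9:c2, 10:app, 11:app edges: (8,7,l); (8,11,r); (10,9,r); (11,2,r); (11,7,l)
final:
nodes: 2:c2, 4:app, 7:c4, 8:app, 9:c2, 10:app, 11:app
edges: (8,7,l); (8,11,r); (10,9,r); (11,2,r); (11,7,l)


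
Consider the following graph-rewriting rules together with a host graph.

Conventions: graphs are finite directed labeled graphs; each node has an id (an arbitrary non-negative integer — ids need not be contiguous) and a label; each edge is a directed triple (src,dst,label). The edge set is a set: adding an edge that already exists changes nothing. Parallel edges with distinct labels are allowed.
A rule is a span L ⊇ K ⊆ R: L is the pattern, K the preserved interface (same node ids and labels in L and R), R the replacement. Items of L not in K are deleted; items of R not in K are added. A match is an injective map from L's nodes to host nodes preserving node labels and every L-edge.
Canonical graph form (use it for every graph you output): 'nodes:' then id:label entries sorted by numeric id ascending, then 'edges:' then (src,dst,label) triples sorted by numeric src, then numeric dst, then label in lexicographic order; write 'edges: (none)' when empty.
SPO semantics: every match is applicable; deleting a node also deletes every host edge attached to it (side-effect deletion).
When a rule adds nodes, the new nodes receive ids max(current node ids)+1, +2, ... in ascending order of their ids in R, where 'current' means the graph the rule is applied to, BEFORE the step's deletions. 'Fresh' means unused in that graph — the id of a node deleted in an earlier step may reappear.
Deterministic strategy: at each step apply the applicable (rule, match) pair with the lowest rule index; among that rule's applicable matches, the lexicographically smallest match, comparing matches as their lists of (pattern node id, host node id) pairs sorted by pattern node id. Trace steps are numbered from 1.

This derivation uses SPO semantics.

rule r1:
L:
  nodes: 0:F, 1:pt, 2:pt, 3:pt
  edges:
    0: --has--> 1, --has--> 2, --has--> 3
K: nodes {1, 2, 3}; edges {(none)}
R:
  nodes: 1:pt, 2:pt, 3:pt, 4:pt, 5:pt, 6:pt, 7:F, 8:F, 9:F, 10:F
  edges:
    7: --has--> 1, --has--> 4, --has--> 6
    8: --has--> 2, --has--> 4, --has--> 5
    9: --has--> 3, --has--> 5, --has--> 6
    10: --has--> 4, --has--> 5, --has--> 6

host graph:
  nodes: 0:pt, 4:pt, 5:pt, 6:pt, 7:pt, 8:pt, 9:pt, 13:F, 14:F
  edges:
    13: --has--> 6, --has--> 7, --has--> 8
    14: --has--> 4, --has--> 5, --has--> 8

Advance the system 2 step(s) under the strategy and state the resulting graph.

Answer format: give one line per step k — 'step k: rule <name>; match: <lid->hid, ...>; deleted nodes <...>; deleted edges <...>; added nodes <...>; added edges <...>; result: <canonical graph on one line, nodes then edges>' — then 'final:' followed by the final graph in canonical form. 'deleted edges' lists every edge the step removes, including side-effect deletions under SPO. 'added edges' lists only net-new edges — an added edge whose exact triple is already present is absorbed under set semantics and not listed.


step 1: rule r1; match: 0->13, 1->6, 2->7, 3->8; deleted nodes 13; deleted edges (13,6,has); (13,7,has); (13,8,has); added nodes 15, 16, 17, 18, 19, 20, 21; added edges (18,6,has); (18,15,has); (18,17,has); (19,7,has); (19,15,has); (19,16,has); (20,8,has); (20,16,has); (20,17,has); (21,15,has); (21,16,has); (21,17,has); result: nodes: 0:pt, 4:pt, 5:pt, 6:pt, 7:pt, 8:pt, 9:pt, 14:F, 15:pt, 16:pt, 17:pt, 18:F, 19:F, 20:F, 21:F edges: (14,4,has); (14,5,has); (14,8,has); (18,6,has); (18,15,has); (18,17,has); (19,7,has); (19,15,has); (19,16,has); (20,8,has); (20,16,has); (20,17,has); (21,15,has); (21,16,has); (21,17,has)
step 2: rule r1; match: 0->14, 1->4, 2->5, 3->8; deleted nodes 14; deleted edges (14,4,has); (14,5,has); (14,8,has); added nodes 22, 23, 24, 25, 26, 27, 28; added edges (25,4,has); (25,22,has); (25,24,has); (26,5,has); (26,22,has); (26,23,has); (27,8,has); (27,23,has); (27,24,has); (28,22,has); (28,23,has); (28,24,has); result: nodes: 0:pt, 4:pt, 5:pt, 6:pt, 7:pt, 8:pt, 9:pt, 15:pt, 16:pt, 17:pt, 18:F, 19:F, 20:F, 21:F, 22:pt, 23:pt, 24:pt, 25:F, 26:F, 27:F, 28:F edges: (18,6,has); (18,15,has); (18,17,has); (19,7,has); (19,15,has); (19,16,has); (20,8,has); (20,16,has); (20,17,has); (21,15,has); (21,16,has); (21,17,has); (25,4,has); (25,22,has); (25,24,has); (26,5,has); (26,22,has); (26,23,has); (27,8,has); (27,23,has); (27,24,has); (28,22,has); (28,23,has); (28,24,has)
final:
nodes: 0:pt, 4:pt, 5:pt, 6:pt, 7:pt, 8:pt, 9:pt, 15:pt, 16:pt, 17:pt, 18:F, 19:F, 20:F, 21:F, 22:pt, 23:pt, 24:pt, 25:F, 26:F, 27:F, 28:F
edges: (18,6,has); (18,15,has); (18,17,has); (19,7,has); (19,15,has); (19,16,has); (20,8,has); (20,16,has); (20,17,has); (21,15,has); (21,16,has); (21,17,has); (25,4,has); (25,22,has); (25,24,has); (26,5,has); (26,22,has); (26,23,has); (27,8,has); (27,23,has); (27,24,has); (28,22,has); (28,23,has); (28,24,has)


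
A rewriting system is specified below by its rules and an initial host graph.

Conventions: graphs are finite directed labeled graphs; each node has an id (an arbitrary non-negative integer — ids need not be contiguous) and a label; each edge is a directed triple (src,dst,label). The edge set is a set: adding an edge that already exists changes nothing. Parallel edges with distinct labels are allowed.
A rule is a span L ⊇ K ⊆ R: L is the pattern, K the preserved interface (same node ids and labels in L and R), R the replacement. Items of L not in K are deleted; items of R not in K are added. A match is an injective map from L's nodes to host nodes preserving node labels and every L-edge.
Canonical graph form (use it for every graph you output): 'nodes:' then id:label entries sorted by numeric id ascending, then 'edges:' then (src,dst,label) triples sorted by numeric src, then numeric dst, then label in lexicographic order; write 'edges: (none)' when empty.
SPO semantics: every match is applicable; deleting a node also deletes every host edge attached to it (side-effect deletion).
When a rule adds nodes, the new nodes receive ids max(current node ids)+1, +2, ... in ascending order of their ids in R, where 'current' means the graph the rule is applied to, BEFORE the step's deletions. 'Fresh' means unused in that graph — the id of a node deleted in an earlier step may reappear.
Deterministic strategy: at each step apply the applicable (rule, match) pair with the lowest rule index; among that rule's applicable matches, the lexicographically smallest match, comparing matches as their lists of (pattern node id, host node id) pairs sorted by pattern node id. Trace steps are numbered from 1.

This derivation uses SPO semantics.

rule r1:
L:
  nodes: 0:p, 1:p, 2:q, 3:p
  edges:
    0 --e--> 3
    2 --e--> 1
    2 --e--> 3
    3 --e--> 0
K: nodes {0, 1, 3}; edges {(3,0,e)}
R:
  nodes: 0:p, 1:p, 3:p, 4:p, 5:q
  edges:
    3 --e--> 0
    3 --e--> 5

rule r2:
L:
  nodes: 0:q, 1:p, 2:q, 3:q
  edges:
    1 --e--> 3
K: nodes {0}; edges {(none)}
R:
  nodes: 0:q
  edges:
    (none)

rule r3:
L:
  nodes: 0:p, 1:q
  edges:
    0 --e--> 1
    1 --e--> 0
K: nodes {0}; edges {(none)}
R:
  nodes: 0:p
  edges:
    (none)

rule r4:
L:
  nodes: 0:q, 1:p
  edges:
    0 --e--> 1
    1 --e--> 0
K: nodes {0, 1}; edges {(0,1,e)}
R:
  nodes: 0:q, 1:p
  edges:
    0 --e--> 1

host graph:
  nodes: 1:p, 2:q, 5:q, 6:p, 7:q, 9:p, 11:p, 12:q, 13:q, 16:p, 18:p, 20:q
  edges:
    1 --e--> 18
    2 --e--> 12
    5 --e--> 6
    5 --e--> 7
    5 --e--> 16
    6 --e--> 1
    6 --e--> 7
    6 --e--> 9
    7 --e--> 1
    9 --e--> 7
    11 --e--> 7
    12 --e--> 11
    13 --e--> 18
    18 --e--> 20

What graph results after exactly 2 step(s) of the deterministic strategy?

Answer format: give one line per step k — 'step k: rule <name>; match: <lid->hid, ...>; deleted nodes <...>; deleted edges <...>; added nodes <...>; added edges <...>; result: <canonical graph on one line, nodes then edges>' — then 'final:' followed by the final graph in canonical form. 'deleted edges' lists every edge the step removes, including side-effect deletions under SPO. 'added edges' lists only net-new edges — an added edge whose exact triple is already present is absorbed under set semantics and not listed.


step 1: rule r2; match: 0->2, 1->6, 2->5, 3->7; deleted nodes 5, 6, 7; deleted edges (5,6,e); (5,7,e); (5,16,e); (6,1,e); (6,7,e); (6,9,e); (7,1,e); (9,7,e); (11,7,e); added nodes (none); added edges (none); result: nodes: 1:p, 2:q, 9:p, 11:p, 12:q, 13:q, 16:p, 18:p, 20:q edges: (1,18,e); (2,12,e); (12,11,e); (13,18,e); (18,20,e)
step 2: rule r2; match: 0->2, 1->18, 2->12, 3->20; deleted nodes 12, 18, 20; deleted edges (1,18,e); (2,12,e); (12,11,e); (13,18,e); (18,20,e); added nodes (none); added edges (none); result: nodes: 1:p, 2:q, 9:p, 11:p, 13:q, 16:p edges: (none)
final:
nodes: 1:p, 2:q, 9:p, 11:p, 13:q, 16:p
edges: (none)


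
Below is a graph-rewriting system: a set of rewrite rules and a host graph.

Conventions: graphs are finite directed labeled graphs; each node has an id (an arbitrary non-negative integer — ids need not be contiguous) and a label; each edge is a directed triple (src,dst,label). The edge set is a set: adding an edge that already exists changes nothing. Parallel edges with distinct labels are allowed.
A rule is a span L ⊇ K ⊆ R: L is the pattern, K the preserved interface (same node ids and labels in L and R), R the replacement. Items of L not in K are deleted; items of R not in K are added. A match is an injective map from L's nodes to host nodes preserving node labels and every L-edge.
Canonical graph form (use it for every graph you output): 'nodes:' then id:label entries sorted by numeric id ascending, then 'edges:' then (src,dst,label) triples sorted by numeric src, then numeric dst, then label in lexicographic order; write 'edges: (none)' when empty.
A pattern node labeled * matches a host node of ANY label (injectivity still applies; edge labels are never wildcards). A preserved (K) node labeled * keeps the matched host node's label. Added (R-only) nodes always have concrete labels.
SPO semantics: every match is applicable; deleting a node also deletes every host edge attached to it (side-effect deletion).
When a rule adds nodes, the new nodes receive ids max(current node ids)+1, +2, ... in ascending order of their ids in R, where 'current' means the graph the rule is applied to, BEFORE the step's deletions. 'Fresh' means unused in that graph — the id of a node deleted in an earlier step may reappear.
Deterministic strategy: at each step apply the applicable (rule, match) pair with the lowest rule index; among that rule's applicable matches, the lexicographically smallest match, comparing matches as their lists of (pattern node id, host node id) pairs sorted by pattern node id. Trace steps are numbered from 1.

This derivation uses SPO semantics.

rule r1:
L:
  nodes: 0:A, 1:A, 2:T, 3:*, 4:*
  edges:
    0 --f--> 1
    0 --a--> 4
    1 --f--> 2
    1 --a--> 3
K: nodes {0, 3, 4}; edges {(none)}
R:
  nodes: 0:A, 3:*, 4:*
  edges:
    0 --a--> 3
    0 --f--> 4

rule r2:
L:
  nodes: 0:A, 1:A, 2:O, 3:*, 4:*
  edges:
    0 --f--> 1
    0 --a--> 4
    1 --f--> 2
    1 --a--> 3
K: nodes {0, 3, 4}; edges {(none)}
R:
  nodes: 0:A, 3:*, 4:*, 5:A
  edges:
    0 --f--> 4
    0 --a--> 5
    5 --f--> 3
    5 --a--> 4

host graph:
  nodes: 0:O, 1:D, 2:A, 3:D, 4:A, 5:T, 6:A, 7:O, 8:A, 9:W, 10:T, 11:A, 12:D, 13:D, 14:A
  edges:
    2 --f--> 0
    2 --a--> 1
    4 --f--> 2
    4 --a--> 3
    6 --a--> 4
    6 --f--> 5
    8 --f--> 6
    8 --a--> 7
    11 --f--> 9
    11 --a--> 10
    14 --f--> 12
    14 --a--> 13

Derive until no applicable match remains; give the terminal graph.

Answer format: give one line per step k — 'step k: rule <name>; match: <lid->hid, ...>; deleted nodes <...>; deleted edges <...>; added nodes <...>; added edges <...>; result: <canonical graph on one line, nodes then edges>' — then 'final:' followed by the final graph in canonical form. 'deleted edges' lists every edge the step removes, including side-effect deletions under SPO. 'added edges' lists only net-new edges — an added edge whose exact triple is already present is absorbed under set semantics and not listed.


step 1: rule r1; match: 0->8, 1->6, 2->5, 3->4, 4->7; deleted nodes 5, 6; deleted edges (6,4,a); (6,5,f); (8,6,f); (8,7,a); added nodes (none); added edges (8,4,a); (8,7,f); result: nodes: 0:O, 1:D, 2:A, 3:D, 4:A, 7:O, 8:A, 9:W, 10:T, 11:A, 12:D, 13:D, 14:A edges: (2,0,f); (2,1,a); (4,2,f); (4,3,a); (8,4,a); (8,7,f); (11,9,f); (11,10,a); (14,12,f); (14,13,a)
step 2: rule r2; match: 0->4, 1->2, 2->0, 3->1, 4->3; deleted nodes 0, 2; deleted edges (2,0,f); (2,1,a); (4,2,f); (4,3,a); added nodes 15; added edges (4,3,f); (4,15,a); (15,1,f); (15,3,a); result: nodes: 1:D, 3:D, 4:A, 7:O, 8:A, 9:W, 10:T, 11:A, 12:D, 13:D, 14:A, 15:A edges: (4,3,f); (4,15,a); (8,4,a); (8,7,f); (11,9,f); (11,10,a); (14,12,f); (14,13,a); (15,1,f); (15,3,a)
final:
nodes: 1:D, 3:D, 4:A, 7:O, 8:A, 9:W, 10:T, 11:A, 12:D, 13:D, 14:A, 15:A
edges: (4,3,f); (4,15,a); (8,4,a); (8,7,f); (11,9,f); (11,10,a); (14,12,f); (14,13,a); (15,1,f); (15,3,a)


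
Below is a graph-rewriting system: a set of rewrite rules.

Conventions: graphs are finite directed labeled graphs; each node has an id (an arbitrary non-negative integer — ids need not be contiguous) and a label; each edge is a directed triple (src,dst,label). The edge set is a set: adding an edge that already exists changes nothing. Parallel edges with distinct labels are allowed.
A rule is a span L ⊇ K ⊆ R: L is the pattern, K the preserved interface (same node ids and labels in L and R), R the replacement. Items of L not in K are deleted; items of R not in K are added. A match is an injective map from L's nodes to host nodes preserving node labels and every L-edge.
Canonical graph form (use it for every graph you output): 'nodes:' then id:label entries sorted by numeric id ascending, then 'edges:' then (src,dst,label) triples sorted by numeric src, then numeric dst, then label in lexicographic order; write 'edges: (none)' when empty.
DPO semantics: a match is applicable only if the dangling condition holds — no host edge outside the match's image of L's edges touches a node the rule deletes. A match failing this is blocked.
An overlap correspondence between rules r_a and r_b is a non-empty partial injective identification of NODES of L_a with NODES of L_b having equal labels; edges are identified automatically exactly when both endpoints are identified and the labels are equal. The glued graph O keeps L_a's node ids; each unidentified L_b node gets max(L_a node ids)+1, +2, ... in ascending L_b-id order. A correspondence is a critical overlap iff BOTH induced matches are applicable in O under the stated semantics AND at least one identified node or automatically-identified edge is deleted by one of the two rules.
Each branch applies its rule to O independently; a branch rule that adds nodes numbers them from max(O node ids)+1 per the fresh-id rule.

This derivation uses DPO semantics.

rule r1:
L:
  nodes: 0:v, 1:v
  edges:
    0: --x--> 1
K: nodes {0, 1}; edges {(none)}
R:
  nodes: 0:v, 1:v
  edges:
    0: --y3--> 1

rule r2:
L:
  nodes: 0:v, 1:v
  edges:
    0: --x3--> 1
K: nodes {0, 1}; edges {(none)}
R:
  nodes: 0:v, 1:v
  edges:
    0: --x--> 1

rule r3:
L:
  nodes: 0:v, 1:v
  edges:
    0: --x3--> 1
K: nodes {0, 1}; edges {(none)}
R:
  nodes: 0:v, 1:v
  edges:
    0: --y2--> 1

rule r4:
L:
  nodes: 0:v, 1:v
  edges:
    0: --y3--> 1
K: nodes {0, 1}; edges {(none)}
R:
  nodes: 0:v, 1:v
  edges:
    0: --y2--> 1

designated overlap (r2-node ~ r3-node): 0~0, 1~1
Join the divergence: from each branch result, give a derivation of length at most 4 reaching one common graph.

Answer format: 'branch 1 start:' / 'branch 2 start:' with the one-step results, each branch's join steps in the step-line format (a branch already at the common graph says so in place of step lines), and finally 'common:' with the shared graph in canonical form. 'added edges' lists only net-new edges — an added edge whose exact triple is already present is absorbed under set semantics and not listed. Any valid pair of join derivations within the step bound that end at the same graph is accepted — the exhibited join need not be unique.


branch 1 start:
nodes: 0:v, 1:v
edges: (0,1,x)
branch 2 start:
nodes: 0:v, 1:v
edges: (0,1,y2)
branch 1 step 1: rule r1; match: 0->0, 1->1; deleted nodes (none); deleted edges (0,1,x); added nodes (none); added edges (0,1,y3); result: nodes: 0:v, 1:v edges: (0,1,y3)
branch 1 step 2: rule r4; match: 0->0, 1->1; deleted nodes (none); deleted edges (0,1,y3); added nodes (none); added edges (0,1,y2); result: nodes: 0:v, 1:v edges: (0,1,y2)
branch 2: already at the common graph (0 steps)
common:
nodes: 0:v, 1:v
edges: (0,1,y2)
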